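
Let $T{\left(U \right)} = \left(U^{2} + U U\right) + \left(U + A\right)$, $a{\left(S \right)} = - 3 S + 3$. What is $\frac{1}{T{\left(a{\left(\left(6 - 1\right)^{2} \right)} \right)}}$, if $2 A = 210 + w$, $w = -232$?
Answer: $\frac{1}{10285} \approx 9.7229 \cdot 10^{-5}$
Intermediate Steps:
$A = -11$ ($A = \frac{210 - 232}{2} = \frac{1}{2} \left(-22\right) = -11$)
$a{\left(S \right)} = 3 - 3 S$
$T{\left(U \right)} = -11 + U + 2 U^{2}$ ($T{\left(U \right)} = \left(U^{2} + U U\right) + \left(U - 11\right) = \left(U^{2} + U^{2}\right) + \left(-11 + U\right) = 2 U^{2} + \left(-11 + U\right) = -11 + U + 2 U^{2}$)
$\frac{1}{T{\left(a{\left(\left(6 - 1\right)^{2} \right)} \right)}} = \frac{1}{-11 + \left(3 - 3 \left(6 - 1\right)^{2}\right) + 2 \left(3 - 3 \left(6 - 1\right)^{2}\right)^{2}} = \frac{1}{-11 + \left(3 - 3 \cdot 5^{2}\right) + 2 \left(3 - 3 \cdot 5^{2}\right)^{2}} = \frac{1}{-11 + \left(3 - 75\right) + 2 \left(3 - 75\right)^{2}} = \frac{1}{-11 - 72 + 2 \left(-72\right)^{2}} = \frac{1}{-11 - 72 + 2 \cdot 5184} = \frac{1}{-11 - 72 + 10368} = \frac{1}{10285}$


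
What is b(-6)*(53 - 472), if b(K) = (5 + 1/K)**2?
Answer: -352379/36 ≈ -9788.3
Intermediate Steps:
b(-6)*(53 - 472) = ((1 + 5*(-6))**2/(-6)**2)*(53 - 472) = ((1 - 30)**2/36)*(-419) = ((1/36)*(-29)**2)*(-419) = ((1/36)*841)*(-419) = (841/36)*(-419) = -352379/36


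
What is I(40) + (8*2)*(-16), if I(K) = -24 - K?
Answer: -320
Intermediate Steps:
I(40) + (8*2)*(-16) = (-24 - 1*40) + (8*2)*(-16) = (-24 - 40) + 16*(-16) = -64 - 256 = -320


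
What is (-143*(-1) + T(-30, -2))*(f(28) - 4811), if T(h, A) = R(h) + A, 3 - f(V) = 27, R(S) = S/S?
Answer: -686570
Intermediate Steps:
R(S) = 1
f(V) = -24 (f(V) = 3 - 1*27 = 3 - 27 = -24)
T(h, A) = 1 + A
(-143*(-1) + T(-30, -2))*(f(28) - 4811) = (-143*(-1) + (1 - 2))*(-24 - 4811) = (143 - 1)*(-4835) = 142*(-4835) = -686570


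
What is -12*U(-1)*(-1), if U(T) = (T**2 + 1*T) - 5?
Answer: -60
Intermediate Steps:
U(T) = -5 + T + T**2 (U(T) = (T**2 + T) - 5 = (T + T**2) - 5 = -5 + T + T**2)
-12*U(-1)*(-1) = -12*(-5 - 1 + (-1)**2)*(-1) = -12*(-5 - 1 + 1)*(-1) = -12*(-5)*(-1) = 60*(-1) = -60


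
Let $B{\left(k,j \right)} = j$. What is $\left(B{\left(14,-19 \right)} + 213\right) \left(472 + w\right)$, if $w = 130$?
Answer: $116788$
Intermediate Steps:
$\left(B{\left(14,-19 \right)} + 213\right) \left(472 + w\right) = \left(-19 + 213\right) \left(472 + 130\right) = 194 \cdot 602 = 116788$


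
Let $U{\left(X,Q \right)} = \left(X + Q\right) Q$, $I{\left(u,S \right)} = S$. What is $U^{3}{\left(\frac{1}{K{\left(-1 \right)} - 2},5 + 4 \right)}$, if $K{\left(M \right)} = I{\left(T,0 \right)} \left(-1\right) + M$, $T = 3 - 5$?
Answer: $474552$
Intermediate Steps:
$T = -2$
$K{\left(M \right)} = M$ ($K{\left(M \right)} = 0 \left(-1\right) + M = 0 + M = M$)
$U{\left(X,Q \right)} = Q \left(Q + X\right)$ ($U{\left(X,Q \right)} = \left(Q + X\right) Q = Q \left(Q + X\right)$)
$U^{3}{\left(\frac{1}{K{\left(-1 \right)} - 2},5 + 4 \right)} = \left(\left(5 + 4\right) \left(\left(5 + 4\right) + \frac{1}{-1 - 2}\right)\right)^{3} = \left(9 \left(9 + \frac{1}{-3}\right)\right)^{3} = \left(9 \left(9 - \frac{1}{3}\right)\right)^{3} = \left(9 \cdot \frac{26}{3}\right)^{3} = 78^{3} = 474552$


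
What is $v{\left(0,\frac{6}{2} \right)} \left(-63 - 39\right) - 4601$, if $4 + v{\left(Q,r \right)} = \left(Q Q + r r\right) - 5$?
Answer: $-4601$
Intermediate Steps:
$v{\left(Q,r \right)} = -9 + Q^{2} + r^{2}$ ($v{\left(Q,r \right)} = -4 - \left(5 - Q Q - r r\right) = -4 - \left(5 - Q^{2} - r^{2}\right) = -4 + \left(-5 + Q^{2} + r^{2}\right) = -9 + Q^{2} + r^{2}$)
$v{\left(0,\frac{6}{2} \right)} \left(-63 - 39\right) - 4601 = \left(-9 + 0^{2} + \left(\frac{6}{2}\right)^{2}\right) \left(-63 - 39\right) - 4601 = \left(-9 + 0 + \left(6 \cdot \frac{1}{2}\right)^{2}\right) \left(-102\right) - 4601 = \left(-9 + 0 + 3^{2}\right) \left(-102\right) - 4601 = \left(-9 + 0 + 9\right) \left(-102\right) - 4601 = 0 \left(-102\right) - 4601 = 0 - 4601 = -4601$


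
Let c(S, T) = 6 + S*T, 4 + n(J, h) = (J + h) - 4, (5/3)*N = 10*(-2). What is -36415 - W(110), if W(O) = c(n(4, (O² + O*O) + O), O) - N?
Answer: -2710093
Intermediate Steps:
N = -12 (N = 3*(10*(-2))/5 = (⅗)*(-20) = -12)
n(J, h) = -8 + J + h (n(J, h) = -4 + ((J + h) - 4) = -4 + (-4 + J + h) = -8 + J + h)
W(O) = 18 + O*(-4 + O + 2*O²) (W(O) = (6 + (-8 + 4 + ((O² + O*O) + O))*O) - 1*(-12) = (6 + (-8 + 4 + ((O² + O²) + O))*O) + 12 = (6 + (-8 + 4 + (2*O² + O))*O) + 12 = (6 + (-8 + 4 + (O + 2*O²))*O) + 12 = (6 + (-4 + O + 2*O²)*O) + 12 = (6 + O*(-4 + O + 2*O²)) + 12 = 18 + O*(-4 + O + 2*O²))
-36415 - W(110) = -36415 - (18 + 110*(-4 + 110*(1 + 2*110))) = -36415 - (18 + 110*(-4 + 110*(1 + 220))) = -36415 - (18 + 110*(-4 + 110*221)) = -36415 - (18 + 110*(-4 + 24310)) = -36415 - (18 + 110*24306) = -36415 - (18 + 2673660) = -36415 - 1*2673678 = -36415 - 2673678 = -2710093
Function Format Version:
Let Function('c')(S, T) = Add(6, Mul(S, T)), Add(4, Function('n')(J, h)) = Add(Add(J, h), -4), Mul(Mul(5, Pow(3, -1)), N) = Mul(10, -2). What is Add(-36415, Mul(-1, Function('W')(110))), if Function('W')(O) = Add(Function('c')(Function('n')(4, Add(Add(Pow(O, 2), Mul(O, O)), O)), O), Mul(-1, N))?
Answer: -2710093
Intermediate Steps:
N = -12 (N = Mul(Rational(3, 5), Mul(10, -2)) = Mul(Rational(3, 5), -20) = -12)
Function('n')(J, h) = Add(-8, J, h) (Function('n')(J, h) = Add(-4, Add(Add(J, h), -4)) = Add(-4, Add(-4, J, h)) = Add(-8, J, h))
Function('W')(O) = Add(18, Mul(O, Add(-4, O, Mul(2, Pow(O, 2))))) (Function('W')(O) = Add(Add(6, Mul(Add(-8, 4, Add(Add(Pow(O, 2), Mul(O, O)), O)), O)), Mul(-1, -12)) = Add(Add(6, Mul(Add(-8, 4, Add(Add(Pow(O, 2), Pow(O, 2)), O)), O)), 12) = Add(Add(6, Mul(Add(-8, 4, Add(Mul(2, Pow(O, 2)), O)), O)), 12) = Add(Add(6, Mul(Add(-8, 4, Add(O, Mul(2, Pow(O, 2)))), O)), 12) = Add(Add(6, Mul(Add(-4, O, Mul(2, Pow(O, 2))), O)), 12) = Add(Add(6, Mul(O, Add(-4, O, Mul(2, Pow(O, 2))))), 12) = Add(18, Mul(O, Add(-4, O, Mul(2, Pow(O, 2))))))
Add(-36415, Mul(-1, Function('W')(110))) = Add(-36415, Mul(-1, Add(18, Mul(110, Add(-4, Mul(110, Add(1, Mul(2, 110)))))))) = Add(-36415, Mul(-1, Add(18, Mul(110, Add(-4, Mul(110, Add(1, 220))))))) = Add(-36415, Mul(-1, Add(18, Mul(110, Add(-4, Mul(110, 221)))))) = Add(-36415, Mul(-1, Add(18, Mul(110, Add(-4, 24310))))) = Add(-36415, Mul(-1, Add(18, Mul(110, 24306)))) = Add(-36415, Mul(-1, Add(18, 2673660))) = Add(-36415, Mul(-1, 2673678)) = Add(-36415, -2673678) = -2710093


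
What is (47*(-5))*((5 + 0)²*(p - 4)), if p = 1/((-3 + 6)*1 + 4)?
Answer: 158625/7 ≈ 22661.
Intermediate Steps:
p = ⅐ (p = 1/(3*1 + 4) = 1/(3 + 4) = 1/7 = ⅐ ≈ 0.14286)
(47*(-5))*((5 + 0)²*(p - 4)) = (47*(-5))*((5 + 0)²*(⅐ - 4)) = -235*5²*(-27)/7 = -5875*(-27)/7 = -235*(-675/7) = 158625/7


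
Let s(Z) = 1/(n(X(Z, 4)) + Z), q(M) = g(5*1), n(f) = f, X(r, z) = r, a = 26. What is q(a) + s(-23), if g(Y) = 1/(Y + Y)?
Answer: 9/115 ≈ 0.078261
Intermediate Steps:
g(Y) = 1/(2*Y)
q(M) = 1/10 (q(M) = 1/(2*((5*1))) = (1/2)/5 = (1/2)*(1/5) = 1/10)
s(Z) = 1/(2*Z) (s(Z) = 1/(Z + Z) = 1/(2*Z))
q(a) + s(-23) = 1/10 + (1/2)/(-23) = 1/10 + (1/2)*(-1/23) = 1/10 - 1/46 = 9/115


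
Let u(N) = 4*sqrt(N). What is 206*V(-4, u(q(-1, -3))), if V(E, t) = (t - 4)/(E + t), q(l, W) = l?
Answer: 206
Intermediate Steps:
V(E, t) = (-4 + t)/(E + t)
206*V(-4, u(q(-1, -3))) = 206*((-4 + 4*sqrt(-1))/(-4 + 4*sqrt(-1))) = 206*((-4 + 4*I)/(-4 + 4*I)) = 206*(((-4 - 4*I)/32)*(-4 + 4*I)) = 206*((-4 - 4*I)*(-4 + 4*I)/32) = 103*(-4 - 4*I)*(-4 + 4*I)/16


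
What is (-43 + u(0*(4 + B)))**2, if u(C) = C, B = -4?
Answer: 1849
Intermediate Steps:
(-43 + u(0*(4 + B)))**2 = (-43 + 0*(4 - 4))**2 = (-43 + 0*0)**2 = (-43 + 0)**2 = (-43)**2 = 1849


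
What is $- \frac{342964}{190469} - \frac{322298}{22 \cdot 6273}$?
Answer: $- \frac{54359433773}{13142932407} \approx -4.136$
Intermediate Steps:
$- \frac{342964}{190469} - \frac{322298}{22 \cdot 6273} = \left(-342964\right) \frac{1}{190469} - \frac{322298}{138006} = - \frac{342964}{190469} - \frac{161149}{69003} = - \frac{54359433773}{13142932407}$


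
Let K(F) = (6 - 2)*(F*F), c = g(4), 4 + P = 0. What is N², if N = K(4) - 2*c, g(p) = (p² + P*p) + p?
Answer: 3136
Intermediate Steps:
P = -4 (P = -4 + 0 = -4)
g(p) = p² - 3*p (g(p) = (p² - 4*p) + p = p² - 3*p)
c = 4 (c = 4*(-3 + 4) = 4*1 = 4)
K(F) = 4*F²
N = 56 (N = 4*4² - 2*4 = 4*16 - 8 = 64 - 8 = 56)
N² = 56² = 3136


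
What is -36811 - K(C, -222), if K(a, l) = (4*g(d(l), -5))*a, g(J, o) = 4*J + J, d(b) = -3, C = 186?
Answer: -25651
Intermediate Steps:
g(J, o) = 5*J
K(a, l) = -60*a (K(a, l) = (4*(5*(-3)))*a = (4*(-15))*a = -60*a)
-36811 - K(C, -222) = -36811 - (-60)*186 = -36811 - 1*(-11160) = -36811 + 11160 = -25651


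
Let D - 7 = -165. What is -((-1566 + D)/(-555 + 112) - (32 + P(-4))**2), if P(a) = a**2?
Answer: 1018948/443 ≈ 2300.1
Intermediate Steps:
D = -158 (D = 7 - 165 = -158)
-((-1566 + D)/(-555 + 112) - (32 + P(-4))**2) = -((-1566 - 158)/(-555 + 112) - (32 + (-4)**2)**2) = -(-1724/(-443) - (32 + 16)**2) = -(-1724*(-1/443) - 1*48**2) = -(1724/443 - 1*2304) = -(1724/443 - 2304) = -1*(-1018948/443) = 1018948/443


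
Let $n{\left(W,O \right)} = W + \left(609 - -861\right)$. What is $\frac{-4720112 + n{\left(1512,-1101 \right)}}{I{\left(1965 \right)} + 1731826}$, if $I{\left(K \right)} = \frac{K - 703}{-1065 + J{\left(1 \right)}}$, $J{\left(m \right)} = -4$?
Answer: $- \frac{2521305985}{925660366} \approx -2.7238$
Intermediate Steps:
$n{\left(W,O \right)} = 1470 + W$ ($n{\left(W,O \right)} = W + \left(609 + 861\right) = W + 1470 = 1470 + W$)
$I{\left(K \right)} = \frac{703}{1069} - \frac{K}{1069}$ ($I{\left(K \right)} = \frac{K - 703}{-1065 - 4} = \frac{-703 + K}{-1069} = \left(-703 + K\right) \left(- \frac{1}{1069}\right) = \frac{703}{1069} - \frac{K}{1069}$)
$\frac{-4720112 + n{\left(1512,-1101 \right)}}{I{\left(1965 \right)} + 1731826} = \frac{-4720112 + \left(1470 + 1512\right)}{\left(\frac{703}{1069} - \frac{1965}{1069}\right) + 1731826} = \frac{-4720112 + 2982}{\left(\frac{703}{1069} - \frac{1965}{1069}\right) + 1731826} = - \frac{4717130}{- \frac{1262}{1069} + 1731826} = - \frac{4717130}{\frac{1851320732}{1069}} = \left(-4717130\right) \frac{1069}{1851320732} = - \frac{2521305985}{925660366}$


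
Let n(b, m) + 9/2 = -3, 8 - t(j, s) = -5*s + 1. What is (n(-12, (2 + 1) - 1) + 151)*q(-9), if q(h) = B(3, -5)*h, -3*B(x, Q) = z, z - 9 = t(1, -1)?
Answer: 9471/2 ≈ 4735.5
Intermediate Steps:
t(j, s) = 7 + 5*s (t(j, s) = 8 - (-5*s + 1) = 8 - (1 - 5*s) = 8 + (-1 + 5*s) = 7 + 5*s)
n(b, m) = -15/2 (n(b, m) = -9/2 - 3 = -15/2)
z = 11 (z = 9 + (7 + 5*(-1)) = 9 + (7 - 5) = 9 + 2 = 11)
B(x, Q) = -11/3 (B(x, Q) = -1/3*11 = -11/3)
q(h) = -11*h/3
(n(-12, (2 + 1) - 1) + 151)*q(-9) = (-15/2 + 151)*(-11/3*(-9)) = (287/2)*33 = 9471/2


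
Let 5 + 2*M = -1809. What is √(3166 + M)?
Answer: 3*√251 ≈ 47.529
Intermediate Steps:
M = -907 (M = -5/2 + (½)*(-1809) = -5/2 - 1809/2 = -907)
√(3166 + M) = √(3166 - 907) = √2259 = 3*√251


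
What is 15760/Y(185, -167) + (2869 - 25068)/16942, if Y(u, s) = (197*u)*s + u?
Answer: -13537300579/10311121446 ≈ -1.3129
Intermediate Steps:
Y(u, s) = u + 197*s*u (Y(u, s) = 197*s*u + u = u + 197*s*u)
15760/Y(185, -167) + (2869 - 25068)/16942 = 15760/((185*(1 + 197*(-167)))) + (2869 - 25068)/16942 = 15760/((185*(1 - 32899))) - 22199*1/16942 = 15760/((185*(-32898))) - 22199/16942 = 15760/(-6086130) - 22199/16942 = 15760*(-1/6086130) - 22199/16942 = -1576/608613 - 22199/16942 = -13537300579/10311121446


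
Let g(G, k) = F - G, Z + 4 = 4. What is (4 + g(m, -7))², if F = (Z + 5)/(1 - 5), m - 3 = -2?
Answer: 49/16 ≈ 3.0625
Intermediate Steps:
Z = 0 (Z = -4 + 4 = 0)
m = 1 (m = 3 - 2 = 1)
F = -5/4 (F = (0 + 5)/(1 - 5) = 5/(-4) = 5*(-¼) = -5/4 ≈ -1.2500)
g(G, k) = -5/4 - G
(4 + g(m, -7))² = (4 + (-5/4 - 1*1))² = (4 + (-5/4 - 1))² = (4 - 9/4)² = (7/4)² = 49/16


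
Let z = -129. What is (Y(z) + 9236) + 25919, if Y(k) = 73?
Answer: 35228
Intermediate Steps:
(Y(z) + 9236) + 25919 = (73 + 9236) + 25919 = 9309 + 25919 = 35228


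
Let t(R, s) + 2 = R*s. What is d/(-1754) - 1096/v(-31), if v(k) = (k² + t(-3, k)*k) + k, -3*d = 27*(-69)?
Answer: 748073/3316814 ≈ 0.22554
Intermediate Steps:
d = 621 (d = -9*(-69) = -⅓*(-1863) = 621)
t(R, s) = -2 + R*s
v(k) = k + k² + k*(-2 - 3*k) (v(k) = (k² + (-2 - 3*k)*k) + k = (k² + k*(-2 - 3*k)) + k = k + k² + k*(-2 - 3*k))
d/(-1754) - 1096/v(-31) = 621/(-1754) - 1096*(-1/(31*(-1 - 2*(-31)))) = 621*(-1/1754) - 1096*(-1/(31*(-1 + 62))) = -621/1754 - 1096/((-31*61)) = -621/1754 - 1096/(-1891) = -621/1754 - 1096*(-1/1891) = -621/1754 + 1096/1891 = 748073/3316814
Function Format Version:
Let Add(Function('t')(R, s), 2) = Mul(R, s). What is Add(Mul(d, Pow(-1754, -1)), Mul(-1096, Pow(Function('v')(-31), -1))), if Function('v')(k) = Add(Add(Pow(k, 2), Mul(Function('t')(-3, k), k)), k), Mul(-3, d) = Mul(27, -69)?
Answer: Rational(748073, 3316814) ≈ 0.22554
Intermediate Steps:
d = 621 (d = Mul(Rational(-1, 3), Mul(27, -69)) = Mul(Rational(-1, 3), -1863) = 621)
Function('t')(R, s) = Add(-2, Mul(R, s))
Function('v')(k) = Add(k, Pow(k, 2), Mul(k, Add(-2, Mul(-3, k)))) (Function('v')(k) = Add(Add(Pow(k, 2), Mul(Add(-2, Mul(-3, k)), k)), k) = Add(Add(Pow(k, 2), Mul(k, Add(-2, Mul(-3, k)))), k) = Add(k, Pow(k, 2), Mul(k, Add(-2, Mul(-3, k)))))
Add(Mul(d, Pow(-1754, -1)), Mul(-1096, Pow(Function('v')(-31), -1))) = Add(Mul(621, Pow(-1754, -1)), Mul(-1096, Pow(Mul(-31, Add(-1, Mul(-2, -31))), -1))) = Add(Mul(621, Rational(-1, 1754)), Mul(-1096, Pow(Mul(-31, Add(-1, 62)), -1))) = Add(Rational(-621, 1754), Mul(-1096, Pow(Mul(-31, 61), -1))) = Add(Rational(-621, 1754), Mul(-1096, Pow(-1891, -1))) = Add(Rational(-621, 1754), Mul(-1096, Rational(-1, 1891))) = Add(Rational(-621, 1754), Rational(1096, 1891)) = Rational(748073, 3316814)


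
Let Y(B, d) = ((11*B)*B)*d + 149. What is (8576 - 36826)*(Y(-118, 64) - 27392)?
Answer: -276150897250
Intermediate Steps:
Y(B, d) = 149 + 11*d*B² (Y(B, d) = (11*B²)*d + 149 = 11*d*B² + 149 = 149 + 11*d*B²)
(8576 - 36826)*(Y(-118, 64) - 27392) = (8576 - 36826)*((149 + 11*64*(-118)²) - 27392) = -28250*((149 + 11*64*13924) - 27392) = -28250*((149 + 9802496) - 27392) = -28250*(9802645 - 27392) = -28250*9775253 = -276150897250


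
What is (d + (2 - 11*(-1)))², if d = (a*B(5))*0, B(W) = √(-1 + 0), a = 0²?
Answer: 169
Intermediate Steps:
a = 0
B(W) = I (B(W) = √(-1) = I)
d = 0 (d = (0*I)*0 = 0*0 = 0)
(d + (2 - 11*(-1)))² = (0 + (2 - 11*(-1)))² = (0 + (2 + 11))² = (0 + 13)² = 13² = 169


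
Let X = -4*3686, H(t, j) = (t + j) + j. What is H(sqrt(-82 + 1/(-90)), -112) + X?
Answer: -14968 + 11*I*sqrt(610)/30 ≈ -14968.0 + 9.056*I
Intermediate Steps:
H(t, j) = t + 2*j (H(t, j) = (j + t) + j = t + 2*j)
X = -14744
H(sqrt(-82 + 1/(-90)), -112) + X = (sqrt(-82 + 1/(-90)) + 2*(-112)) - 14744 = (sqrt(-82 - 1/90) - 224) - 14744 = (sqrt(-7381/90) - 224) - 14744 = (11*I*sqrt(610)/30 - 224) - 14744 = (-224 + 11*I*sqrt(610)/30) - 14744 = -14968 + 11*I*sqrt(610)/30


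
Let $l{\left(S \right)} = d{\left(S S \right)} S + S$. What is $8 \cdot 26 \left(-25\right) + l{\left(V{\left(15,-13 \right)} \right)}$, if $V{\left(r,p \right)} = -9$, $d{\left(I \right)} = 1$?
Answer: $-5218$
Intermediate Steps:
$l{\left(S \right)} = 2 S$ ($l{\left(S \right)} = 1 S + S = S + S = 2 S$)
$8 \cdot 26 \left(-25\right) + l{\left(V{\left(15,-13 \right)} \right)} = 8 \cdot 26 \left(-25\right) + 2 \left(-9\right) = 208 \left(-25\right) - 18 = -5200 - 18 = -5218$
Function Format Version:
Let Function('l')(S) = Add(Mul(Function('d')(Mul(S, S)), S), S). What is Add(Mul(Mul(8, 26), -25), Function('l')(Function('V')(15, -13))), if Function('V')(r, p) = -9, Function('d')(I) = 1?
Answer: -5218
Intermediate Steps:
Function('l')(S) = Mul(2, S) (Function('l')(S) = Add(Mul(1, S), S) = Add(S, S) = Mul(2, S))
Add(Mul(Mul(8, 26), -25), Function('l')(Function('V')(15, -13))) = Add(Mul(Mul(8, 26), -25), Mul(2, -9)) = Add(Mul(208, -25), -18) = Add(-5200, -18) = -5218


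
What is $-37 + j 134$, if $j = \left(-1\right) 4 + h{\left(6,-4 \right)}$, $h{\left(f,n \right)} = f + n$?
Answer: $-305$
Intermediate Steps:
$j = -2$ ($j = \left(-1\right) 4 + \left(6 - 4\right) = -4 + 2 = -2$)
$-37 + j 134 = -37 - 268 = -305$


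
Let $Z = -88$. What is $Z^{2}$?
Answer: $7744$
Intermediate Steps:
$Z^{2} = \left(-88\right)^{2} = 7744$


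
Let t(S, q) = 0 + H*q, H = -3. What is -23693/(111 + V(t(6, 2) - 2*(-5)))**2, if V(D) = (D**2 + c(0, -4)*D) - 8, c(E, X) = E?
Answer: -23693/14161 ≈ -1.6731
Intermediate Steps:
t(S, q) = -3*q (t(S, q) = 0 - 3*q = -3*q)
V(D) = -8 + D**2 (V(D) = (D**2 + 0*D) - 8 = (D**2 + 0) - 8 = D**2 - 8 = -8 + D**2)
-23693/(111 + V(t(6, 2) - 2*(-5)))**2 = -23693/(111 + (-8 + (-3*2 - 2*(-5))**2))**2 = -23693/(111 + (-8 + (-6 + 10)**2))**2 = -23693/(111 + (-8 + 4**2))**2 = -23693/(111 + (-8 + 16))**2 = -23693/(111 + 8)**2 = -23693/(119**2) = -23693/14161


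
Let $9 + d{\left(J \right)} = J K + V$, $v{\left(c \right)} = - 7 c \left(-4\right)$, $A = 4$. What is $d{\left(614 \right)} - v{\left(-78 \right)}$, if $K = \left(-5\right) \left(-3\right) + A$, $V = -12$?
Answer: $13829$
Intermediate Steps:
$K = 19$ ($K = \left(-5\right) \left(-3\right) + 4 = 15 + 4 = 19$)
$v{\left(c \right)} = 28 c$
$d{\left(J \right)} = -21 + 19 J$ ($d{\left(J \right)} = -9 + \left(J 19 - 12\right) = -9 + \left(19 J - 12\right) = -9 + \left(-12 + 19 J\right) = -21 + 19 J$)
$d{\left(614 \right)} - v{\left(-78 \right)} = \left(-21 + 19 \cdot 614\right) - 28 \left(-78\right) = \left(-21 + 11666\right) - -2184 = 11645 + 2184 = 13829$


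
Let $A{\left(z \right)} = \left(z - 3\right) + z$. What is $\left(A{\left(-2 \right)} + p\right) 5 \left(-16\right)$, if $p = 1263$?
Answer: $-100480$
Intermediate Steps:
$A{\left(z \right)} = -3 + 2 z$ ($A{\left(z \right)} = \left(-3 + z\right) + z = -3 + 2 z$)
$\left(A{\left(-2 \right)} + p\right) 5 \left(-16\right) = \left(\left(-3 + 2 \left(-2\right)\right) + 1263\right) 5 \left(-16\right) = \left(\left(-3 - 4\right) + 1263\right) \left(-80\right) = \left(-7 + 1263\right) \left(-80\right) = 1256 \left(-80\right) = -100480$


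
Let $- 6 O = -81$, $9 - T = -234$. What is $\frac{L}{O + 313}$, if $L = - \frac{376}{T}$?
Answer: $- \frac{752}{158679} \approx -0.0047391$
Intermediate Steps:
$T = 243$ ($T = 9 - -234 = 9 + 234 = 243$)
$O = \frac{27}{2}$ ($O = \left(- \frac{1}{6}\right) \left(-81\right) = \frac{27}{2} \approx 13.5$)
$L = - \frac{376}{243} \approx -1.5473$
$\frac{L}{O + 313} = - \frac{376}{243 \left(\frac{27}{2} + 313\right)} = - \frac{376}{243 \cdot \frac{653}{2}} = \left(- \frac{376}{243}\right) \frac{2}{653} = - \frac{752}{158679}$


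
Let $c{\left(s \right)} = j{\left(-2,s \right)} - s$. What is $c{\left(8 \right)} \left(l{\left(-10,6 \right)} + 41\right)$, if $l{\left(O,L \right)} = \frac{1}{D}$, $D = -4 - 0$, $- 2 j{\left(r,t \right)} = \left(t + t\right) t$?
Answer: $-2934$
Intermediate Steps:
$j{\left(r,t \right)} = - t^{2}$ ($j{\left(r,t \right)} = - \frac{\left(t + t\right) t}{2} = - \frac{2 t t}{2} = - \frac{2 t^{2}}{2} = - t^{2}$)
$D = -4$ ($D = -4 + 0 = -4$)
$c{\left(s \right)} = - s - s^{2}$ ($c{\left(s \right)} = - s^{2} - s = - s - s^{2}$)
$l{\left(O,L \right)} = - \frac{1}{4}$ ($l{\left(O,L \right)} = \frac{1}{-4} = - \frac{1}{4}$)
$c{\left(8 \right)} \left(l{\left(-10,6 \right)} + 41\right) = 8 \left(-1 - 8\right) \left(- \frac{1}{4} + 41\right) = 8 \left(-1 - 8\right) \frac{163}{4} = 8 \left(-9\right) \frac{163}{4} = \left(-72\right) \frac{163}{4} = -2934$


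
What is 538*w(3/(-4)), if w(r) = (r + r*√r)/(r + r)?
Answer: 269 + 269*I*√3/2 ≈ 269.0 + 232.96*I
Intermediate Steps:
w(r) = (r + r^(3/2))/(2*r) (w(r) = (r + r^(3/2))/((2*r)) = (r + r^(3/2))*(1/(2*r)) = (r + r^(3/2))/(2*r))
538*w(3/(-4)) = 538*(½ + √(3/(-4))/2) = 538*(½ + √(3*(-¼))/2) = 538*(½ + √(-¾)/2) = 538*(½ + (I*√3/2)/2) = 538*(½ + I*√3/4) = 269 + 269*I*√3/2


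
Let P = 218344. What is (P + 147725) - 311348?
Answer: 54721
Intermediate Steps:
(P + 147725) - 311348 = (218344 + 147725) - 311348 = 366069 - 311348 = 54721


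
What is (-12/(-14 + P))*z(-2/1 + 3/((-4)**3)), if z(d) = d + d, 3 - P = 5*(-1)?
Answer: -131/16 ≈ -8.1875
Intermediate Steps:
P = 8 (P = 3 - 5*(-1) = 3 - 1*(-5) = 3 + 5 = 8)
z(d) = 2*d
(-12/(-14 + P))*z(-2/1 + 3/((-4)**3)) = (-12/(-14 + 8))*(2*(-2/1 + 3/((-4)**3))) = (-12/(-6))*(2*(-2*1 + 3/(-64))) = (-1/6*(-12))*(2*(-2 + 3*(-1/64))) = 2*(2*(-2 - 3/64)) = 2*(2*(-131/64)) = 2*(-131/32) = -131/16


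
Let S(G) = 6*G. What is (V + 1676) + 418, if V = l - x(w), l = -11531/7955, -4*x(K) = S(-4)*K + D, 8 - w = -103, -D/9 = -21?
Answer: 46896331/31820 ≈ 1473.8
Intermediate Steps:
D = 189 (D = -9*(-21) = 189)
w = 111 (w = 8 - 1*(-103) = 8 + 103 = 111)
x(K) = -189/4 + 6*K (x(K) = -((6*(-4))*K + 189)/4 = -(-24*K + 189)/4 = -(189 - 24*K)/4 = -189/4 + 6*K)
l = -11531/7955 (l = -11531*1/7955 = -11531/7955 ≈ -1.4495)
V = -19734749/31820 (V = -11531/7955 - (-189/4 + 6*111) = -11531/7955 - (-189/4 + 666) = -11531/7955 - 1*2475/4 = -11531/7955 - 2475/4 = -19734749/31820 ≈ -620.20)
(V + 1676) + 418 = (-19734749/31820 + 1676) + 418 = 33595571/31820 + 418 = 46896331/31820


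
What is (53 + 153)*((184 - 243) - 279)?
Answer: -69628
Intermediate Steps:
(53 + 153)*((184 - 243) - 279) = 206*(-59 - 279) = 206*(-338) = -69628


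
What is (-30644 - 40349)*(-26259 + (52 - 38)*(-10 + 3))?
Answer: 1871162501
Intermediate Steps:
(-30644 - 40349)*(-26259 + (52 - 38)*(-10 + 3)) = -70993*(-26259 + 14*(-7)) = -70993*(-26259 - 98) = -70993*(-26357) = 1871162501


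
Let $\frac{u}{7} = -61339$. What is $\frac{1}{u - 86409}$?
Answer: $- \frac{1}{515782} \approx -1.9388 \cdot 10^{-6}$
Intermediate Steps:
$u = -429373$ ($u = 7 \left(-61339\right) = -429373$)
$\frac{1}{u - 86409} = \frac{1}{-429373 - 86409} = \frac{1}{-515782} = - \frac{1}{515782}$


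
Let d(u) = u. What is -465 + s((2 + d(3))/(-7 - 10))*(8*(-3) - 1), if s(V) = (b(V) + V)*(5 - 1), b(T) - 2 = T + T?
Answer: -9805/17 ≈ -576.76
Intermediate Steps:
b(T) = 2 + 2*T (b(T) = 2 + (T + T) = 2 + 2*T)
s(V) = 8 + 12*V (s(V) = ((2 + 2*V) + V)*(5 - 1) = (2 + 3*V)*4 = 8 + 12*V)
-465 + s((2 + d(3))/(-7 - 10))*(8*(-3) - 1) = -465 + (8 + 12*((2 + 3)/(-7 - 10)))*(8*(-3) - 1) = -465 + (8 + 12*(5/(-17)))*(-24 - 1) = -465 + (8 + 12*(5*(-1/17)))*(-25) = -465 + (8 + 12*(-5/17))*(-25) = -465 + (8 - 60/17)*(-25) = -465 + (76/17)*(-25) = -465 - 1900/17 = -9805/17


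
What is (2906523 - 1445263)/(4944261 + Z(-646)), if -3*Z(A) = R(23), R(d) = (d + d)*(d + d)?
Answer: 4383780/14830667 ≈ 0.29559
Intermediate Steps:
R(d) = 4*d² (R(d) = (2*d)*(2*d) = 4*d²)
Z(A) = -2116/3 (Z(A) = -4*23²/3 = -4*529/3 = -⅓*2116 = -2116/3)
(2906523 - 1445263)/(4944261 + Z(-646)) = (2906523 - 1445263)/(4944261 - 2116/3) = 1461260/(14830667/3) = 1461260*(3/14830667) = 4383780/14830667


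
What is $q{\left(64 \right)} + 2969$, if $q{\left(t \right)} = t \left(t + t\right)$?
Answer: $11161$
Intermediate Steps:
$q{\left(t \right)} = 2 t^{2}$ ($q{\left(t \right)} = t 2 t = 2 t^{2}$)
$q{\left(64 \right)} + 2969 = 2 \cdot 64^{2} + 2969 = 2 \cdot 4096 + 2969 = 8192 + 2969 = 11161$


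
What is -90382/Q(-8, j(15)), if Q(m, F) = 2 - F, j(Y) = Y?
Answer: 90382/13 ≈ 6952.5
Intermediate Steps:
-90382/Q(-8, j(15)) = -90382/(2 - 1*15) = -90382/(2 - 15) = -90382/(-13) = -90382*(-1/13) = 90382/13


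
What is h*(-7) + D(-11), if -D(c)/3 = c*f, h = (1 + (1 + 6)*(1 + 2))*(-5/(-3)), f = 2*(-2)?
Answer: -1166/3 ≈ -388.67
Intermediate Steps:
f = -4
h = 110/3 (h = (1 + 7*3)*(-5*(-⅓)) = (1 + 21)*(5/3) = 22*(5/3) = 110/3 ≈ 36.667)
D(c) = 12*c (D(c) = -3*c*(-4) = -(-12)*c = 12*c)
h*(-7) + D(-11) = (110/3)*(-7) + 12*(-11) = -770/3 - 132 = -1166/3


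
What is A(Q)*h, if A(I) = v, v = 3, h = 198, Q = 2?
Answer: 594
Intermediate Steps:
A(I) = 3
A(Q)*h = 3*198 = 594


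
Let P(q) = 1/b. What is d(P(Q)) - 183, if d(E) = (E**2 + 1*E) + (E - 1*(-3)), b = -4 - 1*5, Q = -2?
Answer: -14597/81 ≈ -180.21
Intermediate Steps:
b = -9 (b = -4 - 5 = -9)
P(q) = -1/9 (P(q) = 1/(-9) = -1/9)
d(E) = 3 + E**2 + 2*E (d(E) = (E**2 + E) + (E + 3) = (E + E**2) + (3 + E) = 3 + E**2 + 2*E)
d(P(Q)) - 183 = (3 + (-1/9)**2 + 2*(-1/9)) - 183 = (3 + 1/81 - 2/9) - 183 = 226/81 - 183 = -14597/81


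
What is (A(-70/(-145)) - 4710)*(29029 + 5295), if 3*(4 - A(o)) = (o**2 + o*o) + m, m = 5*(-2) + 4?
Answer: -407377277216/2523 ≈ -1.6147e+8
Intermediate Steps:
m = -6 (m = -10 + 4 = -6)
A(o) = 6 - 2*o**2/3 (A(o) = 4 - ((o**2 + o*o) - 6)/3 = 4 - ((o**2 + o**2) - 6)/3 = 4 - (2*o**2 - 6)/3 = 4 - (-6 + 2*o**2)/3 = 4 + (2 - 2*o**2/3) = 6 - 2*o**2/3)
(A(-70/(-145)) - 4710)*(29029 + 5295) = ((6 - 2*(-70/(-145))**2/3) - 4710)*(29029 + 5295) = ((6 - 2*(-70*(-1/145))**2/3) - 4710)*34324 = ((6 - 2*(14/29)**2/3) - 4710)*34324 = ((6 - 2/3*196/841) - 4710)*34324 = ((6 - 392/2523) - 4710)*34324 = (14746/2523 - 4710)*34324 = -11868584/2523*34324 = -407377277216/2523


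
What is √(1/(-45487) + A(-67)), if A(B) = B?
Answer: I*√138627545810/45487 ≈ 8.1853*I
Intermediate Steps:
√(1/(-45487) + A(-67)) = √(1/(-45487) - 67) = √(-1/45487 - 67) = √(-3047630/45487) = I*√138627545810/45487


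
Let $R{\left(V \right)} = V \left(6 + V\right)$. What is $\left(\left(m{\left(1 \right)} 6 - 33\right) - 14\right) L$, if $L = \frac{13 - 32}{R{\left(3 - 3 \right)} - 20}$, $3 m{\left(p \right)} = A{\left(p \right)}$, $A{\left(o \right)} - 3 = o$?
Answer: $- \frac{741}{20} \approx -37.05$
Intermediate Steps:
$A{\left(o \right)} = 3 + o$
$m{\left(p \right)} = 1 + \frac{p}{3}$ ($m{\left(p \right)} = \frac{3 + p}{3} = 1 + \frac{p}{3}$)
$L = \frac{19}{20}$ ($L = \frac{13 - 32}{\left(3 - 3\right) \left(6 + \left(3 - 3\right)\right) - 20} = - \frac{19}{0 \left(6 + 0\right) - 20} = - \frac{19}{0 \cdot 6 - 20} = - \frac{19}{0 - 20} = - \frac{19}{-20} = \left(-19\right) \left(- \frac{1}{20}\right) = \frac{19}{20} \approx 0.95$)
$\left(\left(m{\left(1 \right)} 6 - 33\right) - 14\right) L = \left(\left(\left(1 + \frac{1}{3} \cdot 1\right) 6 - 33\right) - 14\right) \frac{19}{20} = \left(\left(\left(1 + \frac{1}{3}\right) 6 - 33\right) - 14\right) \frac{19}{20} = \left(\left(\frac{4}{3} \cdot 6 - 33\right) - 14\right) \frac{19}{20} = \left(\left(8 - 33\right) - 14\right) \frac{19}{20} = \left(-25 - 14\right) \frac{19}{20} = \left(-39\right) \frac{19}{20} = - \frac{741}{20}$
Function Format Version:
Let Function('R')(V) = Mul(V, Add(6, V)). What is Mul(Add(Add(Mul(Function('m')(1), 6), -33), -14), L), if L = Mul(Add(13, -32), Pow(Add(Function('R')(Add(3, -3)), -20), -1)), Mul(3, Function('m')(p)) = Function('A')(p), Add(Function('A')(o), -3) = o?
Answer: Rational(-741, 20) ≈ -37.050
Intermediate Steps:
Function('A')(o) = Add(3, o)
Function('m')(p) = Add(1, Mul(Rational(1, 3), p)) (Function('m')(p) = Mul(Rational(1, 3), Add(3, p)) = Add(1, Mul(Rational(1, 3), p)))
L = Rational(19, 20) (L = Mul(Add(13, -32), Pow(Add(Mul(Add(3, -3), Add(6, Add(3, -3))), -20), -1)) = Mul(-19, Pow(Add(Mul(0, Add(6, 0)), -20), -1)) = Mul(-19, Pow(Add(Mul(0, 6), -20), -1)) = Mul(-19, Pow(Add(0, -20), -1)) = Mul(-19, Pow(-20, -1)) = Mul(-19, Rational(-1, 20)) = Rational(19, 20) ≈ 0.95000)
Mul(Add(Add(Mul(Function('m')(1), 6), -33), -14), L) = Mul(Add(Add(Mul(Add(1, Mul(Rational(1, 3), 1)), 6), -33), -14), Rational(19, 20)) = Mul(Add(Add(Mul(Add(1, Rational(1, 3)), 6), -33), -14), Rational(19, 20)) = Mul(Add(Add(Mul(Rational(4, 3), 6), -33), -14), Rational(19, 20)) = Mul(Add(Add(8, -33), -14), Rational(19, 20)) = Mul(Add(-25, -14), Rational(19, 20)) = Mul(-39, Rational(19, 20)) = Rational(-741, 20)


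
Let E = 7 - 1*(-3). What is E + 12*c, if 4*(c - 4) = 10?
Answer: 88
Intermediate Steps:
E = 10 (E = 7 + 3 = 10)
c = 13/2 (c = 4 + (1/4)*10 = 4 + 5/2 = 13/2 ≈ 6.5000)
E + 12*c = 10 + 12*(13/2) = 10 + 78 = 88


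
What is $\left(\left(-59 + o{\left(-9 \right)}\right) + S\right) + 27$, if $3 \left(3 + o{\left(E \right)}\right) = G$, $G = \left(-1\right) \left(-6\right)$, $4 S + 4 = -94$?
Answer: $- \frac{115}{2} \approx -57.5$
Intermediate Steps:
$S = - \frac{49}{2}$ ($S = -1 + \frac{1}{4} \left(-94\right) = -1 - \frac{47}{2} = - \frac{49}{2} \approx -24.5$)
$G = 6$
$o{\left(E \right)} = -1$ ($o{\left(E \right)} = -3 + \frac{1}{3} \cdot 6 = -3 + 2 = -1$)
$\left(\left(-59 + o{\left(-9 \right)}\right) + S\right) + 27 = \left(\left(-59 - 1\right) - \frac{49}{2}\right) + 27 = \left(-60 - \frac{49}{2}\right) + 27 = - \frac{169}{2} + 27 = - \frac{115}{2}$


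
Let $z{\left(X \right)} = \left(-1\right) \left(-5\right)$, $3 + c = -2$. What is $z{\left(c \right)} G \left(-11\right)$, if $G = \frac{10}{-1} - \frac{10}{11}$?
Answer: $600$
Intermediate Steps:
$c = -5$ ($c = -3 - 2 = -5$)
$z{\left(X \right)} = 5$
$G = - \frac{120}{11}$ ($G = 10 \left(-1\right) - \frac{10}{11} = -10 - \frac{10}{11} = - \frac{120}{11} \approx -10.909$)
$z{\left(c \right)} G \left(-11\right) = 5 \left(- \frac{120}{11}\right) \left(-11\right) = \left(- \frac{600}{11}\right) \left(-11\right) = 600$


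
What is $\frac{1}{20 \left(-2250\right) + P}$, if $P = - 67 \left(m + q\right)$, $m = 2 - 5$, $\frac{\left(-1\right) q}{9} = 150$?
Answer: $\frac{1}{45651} \approx 2.1905 \cdot 10^{-5}$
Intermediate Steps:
$q = -1350$ ($q = \left(-9\right) 150 = -1350$)
$m = -3$ ($m = 2 - 5 = -3$)
$P = 90651$ ($P = - 67 \left(-3 - 1350\right) = \left(-67\right) \left(-1353\right) = 90651$)
$\frac{1}{20 \left(-2250\right) + P} = \frac{1}{20 \left(-2250\right) + 90651} = \frac{1}{-45000 + 90651} = \frac{1}{45651}$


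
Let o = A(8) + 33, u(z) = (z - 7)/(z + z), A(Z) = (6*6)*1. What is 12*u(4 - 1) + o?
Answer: 61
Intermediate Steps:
A(Z) = 36 (A(Z) = 36*1 = 36)
u(z) = (-7 + z)/(2*z) (u(z) = (-7 + z)/((2*z)) = (-7 + z)*(1/(2*z)) = (-7 + z)/(2*z))
o = 69 (o = 36 + 33 = 69)
12*u(4 - 1) + o = 12*((-7 + (4 - 1))/(2*(4 - 1))) + 69 = 12*((1/2)*(-7 + 3)/3) + 69 = 12*((1/2)*(1/3)*(-4)) + 69 = 12*(-2/3) + 69 = -8 + 69 = 61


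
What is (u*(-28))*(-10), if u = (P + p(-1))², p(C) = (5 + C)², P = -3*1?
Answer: 47320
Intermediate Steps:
P = -3
u = 169 (u = (-3 + (5 - 1)²)² = (-3 + 4²)² = (-3 + 16)² = 13² = 169)
(u*(-28))*(-10) = (169*(-28))*(-10) = -4732*(-10) = 47320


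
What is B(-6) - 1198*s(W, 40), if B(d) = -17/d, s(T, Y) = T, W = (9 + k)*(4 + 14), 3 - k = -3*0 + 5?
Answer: -905671/6 ≈ -1.5095e+5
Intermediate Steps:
k = -2 (k = 3 - (-3*0 + 5) = 3 - (0 + 5) = 3 - 1*5 = 3 - 5 = -2)
W = 126 (W = (9 - 2)*(4 + 14) = 7*18 = 126)
B(-6) - 1198*s(W, 40) = -17/(-6) - 1198*126 = -17*(-⅙) - 150948 = 17/6 - 150948 = -905671/6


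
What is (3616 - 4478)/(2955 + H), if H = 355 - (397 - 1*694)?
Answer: -862/3607 ≈ -0.23898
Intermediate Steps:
H = 652 (H = 355 - (397 - 694) = 355 - 1*(-297) = 355 + 297 = 652)
(3616 - 4478)/(2955 + H) = (3616 - 4478)/(2955 + 652) = -862/3607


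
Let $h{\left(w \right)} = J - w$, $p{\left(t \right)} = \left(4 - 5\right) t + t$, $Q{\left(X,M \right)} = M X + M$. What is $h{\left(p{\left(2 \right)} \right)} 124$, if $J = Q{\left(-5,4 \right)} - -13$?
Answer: $-372$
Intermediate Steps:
$Q{\left(X,M \right)} = M + M X$
$J = -3$ ($J = 4 \left(1 - 5\right) - -13 = 4 \left(-4\right) + 13 = -16 + 13 = -3$)
$p{\left(t \right)} = 0$ ($p{\left(t \right)} = \left(4 - 5\right) t + t = - t + t = 0$)
$h{\left(w \right)} = -3 - w$
$h{\left(p{\left(2 \right)} \right)} 124 = \left(-3 - 0\right) 124 = \left(-3 + 0\right) 124 = \left(-3\right) 124 = -372$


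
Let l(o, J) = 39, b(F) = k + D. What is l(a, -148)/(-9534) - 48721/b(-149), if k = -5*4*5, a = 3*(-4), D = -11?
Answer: 154833895/352758 ≈ 438.92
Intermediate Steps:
a = -12
k = -100 (k = -20*5 = -100)
b(F) = -111 (b(F) = -100 - 11 = -111)
l(a, -148)/(-9534) - 48721/b(-149) = 39/(-9534) - 48721/(-111) = 39*(-1/9534) - 48721*(-1/111) = -13/3178 + 48721/111 = 154833895/352758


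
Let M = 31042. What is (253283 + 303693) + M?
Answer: 588018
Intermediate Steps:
(253283 + 303693) + M = (253283 + 303693) + 31042 = 556976 + 31042 = 588018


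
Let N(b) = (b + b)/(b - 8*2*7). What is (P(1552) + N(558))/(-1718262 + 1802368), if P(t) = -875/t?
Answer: 670891/29108750176 ≈ 2.3048e-5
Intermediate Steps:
N(b) = 2*b/(-112 + b) (N(b) = (2*b)/(b - 16*7) = (2*b)/(b - 112) = (2*b)/(-112 + b) = 2*b/(-112 + b))
(P(1552) + N(558))/(-1718262 + 1802368) = (-875/1552 + 2*558/(-112 + 558))/(-1718262 + 1802368) = (-875*1/1552 + 2*558/446)/84106 = (-875/1552 + 2*558*(1/446))*(1/84106) = (-875/1552 + 558/223)*(1/84106) = (670891/346096)*(1/84106) = 670891/29108750176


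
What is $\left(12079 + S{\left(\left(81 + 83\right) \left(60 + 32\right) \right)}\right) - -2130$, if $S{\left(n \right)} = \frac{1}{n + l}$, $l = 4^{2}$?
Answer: $\frac{214612737}{15104} \approx 14209.0$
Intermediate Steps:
$l = 16$
$S{\left(n \right)} = \frac{1}{16 + n}$ ($S{\left(n \right)} = \frac{1}{n + 16} = \frac{1}{16 + n}$)
$\left(12079 + S{\left(\left(81 + 83\right) \left(60 + 32\right) \right)}\right) - -2130 = \left(12079 + \frac{1}{16 + \left(81 + 83\right) \left(60 + 32\right)}\right) - -2130 = \left(12079 + \frac{1}{16 + 164 \cdot 92}\right) + \left(-70 + 2200\right) = \left(12079 + \frac{1}{16 + 15088}\right) + 2130 = \left(12079 + \frac{1}{15104}\right) + 2130 = \frac{182441217}{15104} + 2130 = \frac{214612737}{15104}$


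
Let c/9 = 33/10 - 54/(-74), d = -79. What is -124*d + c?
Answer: 3637939/370 ≈ 9832.3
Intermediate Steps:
c = 13419/370 (c = 9*(33/10 - 54/(-74)) = 9*(33*(⅒) - 54*(-1/74)) = 9*(33/10 + 27/37) = 9*(1491/370) = 13419/370 ≈ 36.268)
-124*d + c = -124*(-79) + 13419/370 = 9796 + 13419/370 = 3637939/370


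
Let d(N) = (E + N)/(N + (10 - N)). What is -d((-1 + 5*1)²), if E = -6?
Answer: -1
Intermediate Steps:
d(N) = -⅗ + N/10 (d(N) = (-6 + N)/(N + (10 - N)) = (-6 + N)/10 = (-6 + N)*(⅒) = -⅗ + N/10)
-d((-1 + 5*1)²) = -(-⅗ + (-1 + 5*1)²/10) = -(-⅗ + (-1 + 5)²/10) = -(-⅗ + (⅒)*4²) = -(-⅗ + (⅒)*16) = -(-⅗ + 8/5) = -1*1 = -1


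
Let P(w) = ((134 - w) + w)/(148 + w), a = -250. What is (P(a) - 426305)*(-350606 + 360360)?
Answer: -212067780988/51 ≈ -4.1582e+9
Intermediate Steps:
P(w) = 134/(148 + w)
(P(a) - 426305)*(-350606 + 360360) = (134/(148 - 250) - 426305)*(-350606 + 360360) = (134/(-102) - 426305)*9754 = (134*(-1/102) - 426305)*9754 = (-67/51 - 426305)*9754 = -21741622/51*9754 = -212067780988/51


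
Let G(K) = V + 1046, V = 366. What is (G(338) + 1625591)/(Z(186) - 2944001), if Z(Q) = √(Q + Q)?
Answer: -4789898459003/8667141887629 - 3254006*√93/8667141887629 ≈ -0.55265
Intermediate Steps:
G(K) = 1412 (G(K) = 366 + 1046 = 1412)
Z(Q) = √2*√Q (Z(Q) = √(2*Q) = √2*√Q)
(G(338) + 1625591)/(Z(186) - 2944001) = (1412 + 1625591)/(√2*√186 - 2944001) = 1627003/(2*√93 - 2944001) = 1627003/(-2944001 + 2*√93)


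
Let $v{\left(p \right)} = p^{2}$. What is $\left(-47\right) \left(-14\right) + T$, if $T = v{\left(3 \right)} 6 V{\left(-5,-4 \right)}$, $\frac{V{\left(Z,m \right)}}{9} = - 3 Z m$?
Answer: $-28502$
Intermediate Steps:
$V{\left(Z,m \right)} = - 27 Z m$ ($V{\left(Z,m \right)} = 9 - 3 Z m = 9 \left(- 3 Z m\right) = - 27 Z m$)
$T = -29160$ ($T = 3^{2} \cdot 6 \left(\left(-27\right) \left(-5\right) \left(-4\right)\right) = 9 \cdot 6 \left(-540\right) = 54 \left(-540\right) = -29160$)
$\left(-47\right) \left(-14\right) + T = \left(-47\right) \left(-14\right) - 29160 = 658 - 29160 = -28502$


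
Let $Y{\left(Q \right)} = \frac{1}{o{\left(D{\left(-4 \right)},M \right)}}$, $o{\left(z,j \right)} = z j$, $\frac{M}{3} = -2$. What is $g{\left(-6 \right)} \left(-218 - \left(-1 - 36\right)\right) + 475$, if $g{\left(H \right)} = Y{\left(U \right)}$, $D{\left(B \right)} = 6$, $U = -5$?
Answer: $\frac{17281}{36} \approx 480.03$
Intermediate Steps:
$M = -6$ ($M = 3 \left(-2\right) = -6$)
$o{\left(z,j \right)} = j z$
$Y{\left(Q \right)} = - \frac{1}{36}$ ($Y{\left(Q \right)} = \frac{1}{\left(-6\right) 6} = \frac{1}{-36} = - \frac{1}{36}$)
$g{\left(H \right)} = - \frac{1}{36}$
$g{\left(-6 \right)} \left(-218 - \left(-1 - 36\right)\right) + 475 = - \frac{-218 - \left(-1 - 36\right)}{36} + 475 = - \frac{-218 - -37}{36} + 475 = - \frac{-218 + 37}{36} + 475 = \left(- \frac{1}{36}\right) \left(-181\right) + 475 = \frac{181}{36} + 475 = \frac{17281}{36}$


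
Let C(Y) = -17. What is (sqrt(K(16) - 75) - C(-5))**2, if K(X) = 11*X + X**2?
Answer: (17 + sqrt(357))**2 ≈ 1288.4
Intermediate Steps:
K(X) = X**2 + 11*X
(sqrt(K(16) - 75) - C(-5))**2 = (sqrt(16*(11 + 16) - 75) - 1*(-17))**2 = (sqrt(16*27 - 75) + 17)**2 = (sqrt(432 - 75) + 17)**2 = (sqrt(357) + 17)**2 = (17 + sqrt(357))**2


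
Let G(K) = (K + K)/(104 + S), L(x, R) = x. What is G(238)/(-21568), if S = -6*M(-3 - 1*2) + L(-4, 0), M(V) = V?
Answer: -119/700960 ≈ -0.00016977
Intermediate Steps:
S = 26 (S = -6*(-3 - 1*2) - 4 = -6*(-3 - 2) - 4 = -6*(-5) - 4 = 30 - 4 = 26)
G(K) = K/65 (G(K) = (K + K)/(104 + 26) = (2*K)/130 = (2*K)*(1/130) = K/65)
G(238)/(-21568) = ((1/65)*238)/(-21568) = (238/65)*(-1/21568) = -119/700960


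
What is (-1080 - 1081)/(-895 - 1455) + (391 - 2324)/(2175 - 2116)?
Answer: -4415051/138650 ≈ -31.843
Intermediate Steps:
(-1080 - 1081)/(-895 - 1455) + (391 - 2324)/(2175 - 2116) = -2161/(-2350) - 1933/59 = -2161*(-1/2350) - 1933*1/59 = 2161/2350 - 1933/59 = -4415051/138650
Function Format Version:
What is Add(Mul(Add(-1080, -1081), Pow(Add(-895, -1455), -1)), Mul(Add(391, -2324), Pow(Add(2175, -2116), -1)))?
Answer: Rational(-4415051, 138650) ≈ -31.843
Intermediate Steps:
Add(Mul(Add(-1080, -1081), Pow(Add(-895, -1455), -1)), Mul(Add(391, -2324), Pow(Add(2175, -2116), -1))) = Add(Mul(-2161, Pow(-2350, -1)), Mul(-1933, Pow(59, -1))) = Add(Mul(-2161, Rational(-1, 2350)), Mul(-1933, Rational(1, 59))) = Add(Rational(2161, 2350), Rational(-1933, 59)) = Rational(-4415051, 138650)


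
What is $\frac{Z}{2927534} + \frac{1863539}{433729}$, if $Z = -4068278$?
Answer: $\frac{1845521817082}{634878197143} \approx 2.9069$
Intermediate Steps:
$\frac{Z}{2927534} + \frac{1863539}{433729} = - \frac{4068278}{2927534} + \frac{1863539}{433729} = \left(-4068278\right) \frac{1}{2927534} + 1863539 \cdot \frac{1}{433729} = - \frac{2034139}{1463767} + \frac{1863539}{433729} = \frac{1845521817082}{634878197143}$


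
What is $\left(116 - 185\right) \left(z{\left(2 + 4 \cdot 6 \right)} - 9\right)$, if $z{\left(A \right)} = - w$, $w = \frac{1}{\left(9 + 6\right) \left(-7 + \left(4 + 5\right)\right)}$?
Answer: $\frac{6233}{10} \approx 623.3$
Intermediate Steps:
$w = \frac{1}{30}$ ($w = \frac{1}{15 \left(-7 + 9\right)} = \frac{1}{15 \cdot 2} = \frac{1}{30} \approx 0.033333$)
$z{\left(A \right)} = - \frac{1}{30}$ ($z{\left(A \right)} = \left(-1\right) \frac{1}{30} = - \frac{1}{30}$)
$\left(116 - 185\right) \left(z{\left(2 + 4 \cdot 6 \right)} - 9\right) = \left(116 - 185\right) \left(- \frac{1}{30} - 9\right) = \left(-69\right) \left(- \frac{271}{30}\right) = \frac{6233}{10}$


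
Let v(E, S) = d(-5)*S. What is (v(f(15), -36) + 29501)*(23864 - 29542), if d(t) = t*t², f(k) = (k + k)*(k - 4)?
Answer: -193057678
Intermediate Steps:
f(k) = 2*k*(-4 + k) (f(k) = (2*k)*(-4 + k) = 2*k*(-4 + k))
d(t) = t³
v(E, S) = -125*S (v(E, S) = (-5)³*S = -125*S)
(v(f(15), -36) + 29501)*(23864 - 29542) = (-125*(-36) + 29501)*(23864 - 29542) = (4500 + 29501)*(-5678) = 34001*(-5678) = -193057678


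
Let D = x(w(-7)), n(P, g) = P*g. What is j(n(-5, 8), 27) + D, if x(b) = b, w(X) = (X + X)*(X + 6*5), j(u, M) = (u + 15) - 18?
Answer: -365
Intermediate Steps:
j(u, M) = -3 + u (j(u, M) = (15 + u) - 18 = -3 + u)
w(X) = 2*X*(30 + X) (w(X) = (2*X)*(X + 30) = (2*X)*(30 + X) = 2*X*(30 + X))
D = -322 (D = 2*(-7)*(30 - 7) = 2*(-7)*23 = -322)
j(n(-5, 8), 27) + D = (-3 - 5*8) - 322 = (-3 - 40) - 322 = -43 - 322 = -365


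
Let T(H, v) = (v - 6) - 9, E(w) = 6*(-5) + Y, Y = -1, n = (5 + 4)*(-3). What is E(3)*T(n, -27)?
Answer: 1302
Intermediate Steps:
n = -27 (n = 9*(-3) = -27)
E(w) = -31 (E(w) = 6*(-5) - 1 = -30 - 1 = -31)
T(H, v) = -15 + v (T(H, v) = (-6 + v) - 9 = -15 + v)
E(3)*T(n, -27) = -31*(-15 - 27) = -31*(-42) = 1302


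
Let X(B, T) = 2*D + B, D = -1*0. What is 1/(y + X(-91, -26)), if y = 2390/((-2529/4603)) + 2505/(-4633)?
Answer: -11716857/52040989742 ≈ -0.00022515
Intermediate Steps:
D = 0
X(B, T) = B (X(B, T) = 2*0 + B = 0 + B = B)
y = -50974755755/11716857 (y = 2390/((-2529*1/4603)) + 2505*(-1/4633) = 2390/(-2529/4603) - 2505/4633 = 2390*(-4603/2529) - 2505/4633 = -11001170/2529 - 2505/4633 = -50974755755/11716857 ≈ -4350.5)
1/(y + X(-91, -26)) = 1/(-50974755755/11716857 - 91) = 1/(-52040989742/11716857) = -11716857/52040989742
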